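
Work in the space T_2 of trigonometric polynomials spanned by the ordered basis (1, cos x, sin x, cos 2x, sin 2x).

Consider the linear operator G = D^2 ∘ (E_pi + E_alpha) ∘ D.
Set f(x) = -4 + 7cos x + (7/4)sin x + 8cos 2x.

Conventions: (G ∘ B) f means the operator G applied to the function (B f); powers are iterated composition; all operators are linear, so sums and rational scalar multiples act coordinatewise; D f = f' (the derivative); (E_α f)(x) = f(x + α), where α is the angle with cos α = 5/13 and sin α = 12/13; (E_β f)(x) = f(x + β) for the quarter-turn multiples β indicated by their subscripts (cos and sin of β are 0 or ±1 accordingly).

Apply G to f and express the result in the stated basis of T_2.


D f = (7/4)cos x - 7sin x - 16sin 2x
E_pi D f = -(7/4)cos x + 7sin x - 16sin 2x
E_alpha D f = -(301/52)cos x - (56/13)sin x - (1920/169)cos 2x + (1904/169)sin 2x
(E_pi + E_alpha) D f = -(98/13)cos x + (35/13)sin x - (1920/169)cos 2x - (800/169)sin 2x
D (E_pi + E_alpha) D f = (35/13)cos x + (98/13)sin x - (1600/169)cos 2x + (3840/169)sin 2x
D D (E_pi + E_alpha) D f = (98/13)cos x - (35/13)sin x + (7680/169)cos 2x + (3200/169)sin 2x

g(x) = (98/13)cos x - (35/13)sin x + (7680/169)cos 2x + (3200/169)sin 2x


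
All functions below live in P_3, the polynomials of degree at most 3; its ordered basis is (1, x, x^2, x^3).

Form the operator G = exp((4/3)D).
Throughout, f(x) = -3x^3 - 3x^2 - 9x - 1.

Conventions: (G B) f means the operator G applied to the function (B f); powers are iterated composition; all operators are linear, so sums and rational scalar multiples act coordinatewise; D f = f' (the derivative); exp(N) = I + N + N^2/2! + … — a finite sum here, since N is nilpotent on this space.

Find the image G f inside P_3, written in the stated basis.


order-1 term: -12x^2 - 8x - 12
order-2 term: -16x - 16/3
order-3 term: -64/9
the series for exp((4/3)D) f terminates at order 3
exp((4/3)D) f = -3x^3 - 15x^2 - 33x - 229/9

the image equals g(x) = -3x^3 - 15x^2 - 33x - 229/9


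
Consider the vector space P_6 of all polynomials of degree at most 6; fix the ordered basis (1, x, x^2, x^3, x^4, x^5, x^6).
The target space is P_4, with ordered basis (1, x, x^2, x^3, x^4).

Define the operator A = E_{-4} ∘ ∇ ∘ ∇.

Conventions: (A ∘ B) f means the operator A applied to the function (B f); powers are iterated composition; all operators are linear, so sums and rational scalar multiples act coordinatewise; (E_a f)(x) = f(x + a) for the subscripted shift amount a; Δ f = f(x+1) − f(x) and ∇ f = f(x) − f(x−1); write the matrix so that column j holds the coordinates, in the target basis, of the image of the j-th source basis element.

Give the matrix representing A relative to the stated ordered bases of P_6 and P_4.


image of 1: 0
image of x: 0
image of x^2: 2
image of x^3: 6x - 30
image of x^4: 12x^2 - 120x + 302
image of x^5: 20x^3 - 300x^2 + 1510x - 2550
image of x^6: 30x^4 - 600x^3 + 4530x^2 - 15300x + 19502
each image's coordinates form column j of the matrix

the matrix is [[0, 0, 2, -30, 302, -2550, 19502]; [0, 0, 0, 6, -120, 1510, -15300]; [0, 0, 0, 0, 12, -300, 4530]; [0, 0, 0, 0, 0, 20, -600]; [0, 0, 0, 0, 0, 0, 30]] (rows listed top to bottom)


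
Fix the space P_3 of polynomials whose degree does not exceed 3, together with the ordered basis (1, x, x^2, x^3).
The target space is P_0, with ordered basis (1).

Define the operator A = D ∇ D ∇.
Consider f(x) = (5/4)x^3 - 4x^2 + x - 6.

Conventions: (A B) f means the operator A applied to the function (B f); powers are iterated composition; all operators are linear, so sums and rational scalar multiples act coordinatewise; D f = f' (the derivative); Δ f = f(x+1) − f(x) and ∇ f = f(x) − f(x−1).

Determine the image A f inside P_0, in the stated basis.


the image equals g(x) = 0

∇ f = (15/4)x^2 - (47/4)x + 25/4
D ∇ f = (15/2)x - 47/4
∇ D ∇ f = 15/2
D (∇ D ∇) f = 0


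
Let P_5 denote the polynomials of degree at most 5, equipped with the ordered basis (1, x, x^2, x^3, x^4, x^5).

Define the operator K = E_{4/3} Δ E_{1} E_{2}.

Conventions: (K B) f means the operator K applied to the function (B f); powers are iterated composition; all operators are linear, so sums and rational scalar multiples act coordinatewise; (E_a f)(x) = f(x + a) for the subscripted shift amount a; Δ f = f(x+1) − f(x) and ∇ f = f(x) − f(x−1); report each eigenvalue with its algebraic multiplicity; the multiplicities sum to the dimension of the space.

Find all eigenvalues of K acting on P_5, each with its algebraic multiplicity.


image of 1: 0
image of x: 1
image of x^2: 2x + 29/3
image of x^3: 3x^2 + 29x + 211/3
image of x^4: 4x^3 + 58x^2 + (844/3)x + 12325/27
image of x^5: 5x^4 + (290/3)x^3 + (2110/3)x^2 + (61625/27)x + 225761/81
the matrix is upper triangular; its diagonal is (0, 0, 0, 0, 0, 0)
for a triangular matrix the eigenvalues are the diagonal entries, with algebraic multiplicity their repetition count

λ = 0 (multiplicity 6)


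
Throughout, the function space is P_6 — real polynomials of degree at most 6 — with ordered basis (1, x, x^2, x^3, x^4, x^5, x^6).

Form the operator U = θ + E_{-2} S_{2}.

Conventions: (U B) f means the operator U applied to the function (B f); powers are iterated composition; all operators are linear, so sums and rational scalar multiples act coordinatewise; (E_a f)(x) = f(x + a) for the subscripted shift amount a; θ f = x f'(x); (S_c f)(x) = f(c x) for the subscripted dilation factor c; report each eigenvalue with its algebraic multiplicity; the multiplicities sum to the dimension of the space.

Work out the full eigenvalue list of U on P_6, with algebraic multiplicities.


λ = 1 (multiplicity 1), λ = 3 (multiplicity 1), λ = 6 (multiplicity 1), λ = 11 (multiplicity 1), λ = 20 (multiplicity 1), λ = 37 (multiplicity 1), λ = 70 (multiplicity 1)

image of 1: 1
image of x: 3x - 4
image of x^2: 6x^2 - 16x + 16
image of x^3: 11x^3 - 48x^2 + 96x - 64
image of x^4: 20x^4 - 128x^3 + 384x^2 - 512x + 256
image of x^5: 37x^5 - 320x^4 + 1280x^3 - 2560x^2 + 2560x - 1024
image of x^6: 70x^6 - 768x^5 + 3840x^4 - 10240x^3 + 15360x^2 - 12288x + 4096
the matrix is upper triangular; its diagonal is (1, 3, 6, 11, 20, 37, 70)
for a triangular matrix the eigenvalues are the diagonal entries, with algebraic multiplicity their repetition count


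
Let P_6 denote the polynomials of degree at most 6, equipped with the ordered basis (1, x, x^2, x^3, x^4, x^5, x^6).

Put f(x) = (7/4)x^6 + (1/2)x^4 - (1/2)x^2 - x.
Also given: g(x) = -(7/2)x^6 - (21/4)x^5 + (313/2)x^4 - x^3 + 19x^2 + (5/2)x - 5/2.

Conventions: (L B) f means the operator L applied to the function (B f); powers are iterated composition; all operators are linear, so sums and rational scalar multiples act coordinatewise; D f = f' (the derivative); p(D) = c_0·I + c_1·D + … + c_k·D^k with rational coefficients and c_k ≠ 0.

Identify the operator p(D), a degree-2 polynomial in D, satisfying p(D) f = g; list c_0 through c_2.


p(D) = -2·I − (1/2)·D + 3·D^2, i.e. c_0 = -2, c_1 = -1/2, c_2 = 3

D^0 f = (7/4)x^6 + (1/2)x^4 - (1/2)x^2 - x
D^1 f = (21/2)x^5 + 2x^3 - x - 1
D^2 f = (105/2)x^4 + 6x^2 - 1
matching coefficients of g against c_0 f + c_1 Df + … from the top degree down determines the c_i
solution: c_0 = -2, c_1 = -1/2, c_2 = 3


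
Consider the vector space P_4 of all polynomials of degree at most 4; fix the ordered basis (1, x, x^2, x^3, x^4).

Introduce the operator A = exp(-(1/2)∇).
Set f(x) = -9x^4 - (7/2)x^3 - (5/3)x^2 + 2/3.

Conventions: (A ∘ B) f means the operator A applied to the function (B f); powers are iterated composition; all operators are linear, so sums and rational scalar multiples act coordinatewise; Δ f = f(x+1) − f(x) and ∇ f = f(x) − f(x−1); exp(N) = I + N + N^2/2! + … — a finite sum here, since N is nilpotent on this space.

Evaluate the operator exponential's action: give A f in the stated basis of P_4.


g(x) = -9x^4 + (29/2)x^3 - (443/12)x^2 + (1039/24)x - 70/3

order-1 term: 18x^3 - (87/4)x^2 + (173/12)x - 43/12
order-2 term: -(27/2)x^2 + (195/8)x - 325/24
order-3 term: (9/2)x - 101/16
order-4 term: -9/16
the series for exp(-(1/2)∇) f terminates at order 4
exp(-(1/2)∇) f = -9x^4 + (29/2)x^3 - (443/12)x^2 + (1039/24)x - 70/3


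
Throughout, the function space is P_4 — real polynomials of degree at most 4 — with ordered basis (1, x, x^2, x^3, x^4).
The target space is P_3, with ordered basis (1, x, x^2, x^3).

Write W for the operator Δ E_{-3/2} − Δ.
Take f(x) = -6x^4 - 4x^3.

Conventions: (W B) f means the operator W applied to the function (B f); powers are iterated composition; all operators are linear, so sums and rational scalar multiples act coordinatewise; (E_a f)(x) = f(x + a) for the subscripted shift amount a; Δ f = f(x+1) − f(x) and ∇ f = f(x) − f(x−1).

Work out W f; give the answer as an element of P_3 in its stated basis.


g(x) = 108x^2 - 18x + 27

E_{-3/2} f = -6x^4 + 32x^3 - 63x^2 + 54x - 135/8
Δ E_{-3/2} f = -24x^3 + 60x^2 - 54x + 17
Δ f = -24x^3 - 48x^2 - 36x - 10
(-Δ) f = 24x^3 + 48x^2 + 36x + 10
(Δ E_{-3/2} − Δ) f = 108x^2 - 18x + 27


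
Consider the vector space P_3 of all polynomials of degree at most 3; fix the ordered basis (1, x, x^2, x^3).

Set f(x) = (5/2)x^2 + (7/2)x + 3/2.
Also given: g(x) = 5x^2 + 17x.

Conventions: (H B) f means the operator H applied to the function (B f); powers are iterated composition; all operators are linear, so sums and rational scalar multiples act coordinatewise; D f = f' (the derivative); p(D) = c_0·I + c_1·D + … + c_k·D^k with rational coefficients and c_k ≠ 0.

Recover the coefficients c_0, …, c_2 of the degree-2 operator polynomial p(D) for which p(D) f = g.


p(D) = 2·I + 2·D − 2·D^2, i.e. c_0 = 2, c_1 = 2, c_2 = -2

D^0 f = (5/2)x^2 + (7/2)x + 3/2
D^1 f = 5x + 7/2
D^2 f = 5
matching coefficients of g against c_0 f + c_1 Df + … from the top degree down determines the c_i
solution: c_0 = 2, c_1 = 2, c_2 = -2


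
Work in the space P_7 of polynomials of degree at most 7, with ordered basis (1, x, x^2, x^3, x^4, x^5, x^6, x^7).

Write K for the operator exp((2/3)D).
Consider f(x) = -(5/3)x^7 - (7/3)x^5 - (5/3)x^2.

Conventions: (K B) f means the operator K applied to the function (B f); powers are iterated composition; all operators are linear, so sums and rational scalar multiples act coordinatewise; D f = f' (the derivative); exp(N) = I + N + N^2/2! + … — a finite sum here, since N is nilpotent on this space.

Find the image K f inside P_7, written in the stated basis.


g(x) = -(5/3)x^7 - (70/9)x^6 - (161/9)x^5 - (2030/81)x^4 - (5320/243)x^3 - (3205/243)x^2 - (12140/2187)x - 7516/6561

order-1 term: -(70/9)x^6 - (70/9)x^4 - (20/9)x
order-2 term: -(140/9)x^5 - (280/27)x^3 - 20/27
order-3 term: -(1400/81)x^4 - (560/81)x^2
order-4 term: -(2800/243)x^3 - (560/243)x
order-5 term: -(1120/243)x^2 - 224/729
order-6 term: -(2240/2187)x
order-7 term: -640/6561
the series for exp((2/3)D) f terminates at order 7
exp((2/3)D) f = -(5/3)x^7 - (70/9)x^6 - (161/9)x^5 - (2030/81)x^4 - (5320/243)x^3 - (3205/243)x^2 - (12140/2187)x - 7516/6561


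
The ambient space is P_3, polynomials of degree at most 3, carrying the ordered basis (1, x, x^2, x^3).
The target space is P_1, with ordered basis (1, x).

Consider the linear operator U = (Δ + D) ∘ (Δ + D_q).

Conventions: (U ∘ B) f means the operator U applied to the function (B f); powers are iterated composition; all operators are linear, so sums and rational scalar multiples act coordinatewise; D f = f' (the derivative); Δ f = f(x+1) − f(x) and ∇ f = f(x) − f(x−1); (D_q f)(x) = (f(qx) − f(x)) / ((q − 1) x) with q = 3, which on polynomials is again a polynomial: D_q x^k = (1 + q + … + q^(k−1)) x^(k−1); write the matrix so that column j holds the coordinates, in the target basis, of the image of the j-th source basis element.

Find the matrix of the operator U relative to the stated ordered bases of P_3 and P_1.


the matrix is [[0, 0, 12, 22]; [0, 0, 0, 64]] (rows listed top to bottom)

image of 1: 0
image of x: 0
image of x^2: 12
image of x^3: 64x + 22
each image's coordinates form column j of the matrix


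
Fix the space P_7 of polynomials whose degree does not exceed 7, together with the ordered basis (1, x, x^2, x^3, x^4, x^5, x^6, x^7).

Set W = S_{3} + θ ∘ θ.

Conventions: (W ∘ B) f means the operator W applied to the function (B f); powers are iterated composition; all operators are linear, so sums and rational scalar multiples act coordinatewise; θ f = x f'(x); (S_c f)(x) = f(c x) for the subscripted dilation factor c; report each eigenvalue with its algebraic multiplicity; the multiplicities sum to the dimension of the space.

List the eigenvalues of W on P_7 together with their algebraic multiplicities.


image of 1: 1
image of x: 4x
image of x^2: 13x^2
image of x^3: 36x^3
image of x^4: 97x^4
image of x^5: 268x^5
image of x^6: 765x^6
image of x^7: 2236x^7
the matrix is upper triangular; its diagonal is (1, 4, 13, 36, 97, 268, 765, 2236)
for a triangular matrix the eigenvalues are the diagonal entries, with algebraic multiplicity their repetition count

λ = 1 (multiplicity 1), λ = 4 (multiplicity 1), λ = 13 (multiplicity 1), λ = 36 (multiplicity 1), λ = 97 (multiplicity 1), λ = 268 (multiplicity 1), λ = 765 (multiplicity 1), λ = 2236 (multiplicity 1)


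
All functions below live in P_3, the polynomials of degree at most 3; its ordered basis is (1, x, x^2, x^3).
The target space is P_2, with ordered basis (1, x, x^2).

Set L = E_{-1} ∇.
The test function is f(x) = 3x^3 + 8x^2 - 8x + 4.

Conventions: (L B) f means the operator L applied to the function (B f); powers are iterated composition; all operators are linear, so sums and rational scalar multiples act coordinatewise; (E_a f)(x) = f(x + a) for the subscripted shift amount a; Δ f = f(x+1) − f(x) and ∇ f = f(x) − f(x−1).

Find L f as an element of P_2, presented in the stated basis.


∇ f = 9x^2 + 7x - 13
E_{-1} ∇ f = 9x^2 - 11x - 11

g(x) = 9x^2 - 11x - 11


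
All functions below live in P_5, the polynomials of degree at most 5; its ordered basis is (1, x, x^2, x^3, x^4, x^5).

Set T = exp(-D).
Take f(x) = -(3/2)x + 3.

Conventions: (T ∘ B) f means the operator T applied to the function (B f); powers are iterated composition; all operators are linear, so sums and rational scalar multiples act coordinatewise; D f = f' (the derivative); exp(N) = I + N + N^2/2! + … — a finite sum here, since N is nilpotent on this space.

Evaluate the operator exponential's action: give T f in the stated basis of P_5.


order-1 term: 3/2
the series for exp(-D) f terminates at order 1
exp(-D) f = -(3/2)x + 9/2

the image equals g(x) = -(3/2)x + 9/2


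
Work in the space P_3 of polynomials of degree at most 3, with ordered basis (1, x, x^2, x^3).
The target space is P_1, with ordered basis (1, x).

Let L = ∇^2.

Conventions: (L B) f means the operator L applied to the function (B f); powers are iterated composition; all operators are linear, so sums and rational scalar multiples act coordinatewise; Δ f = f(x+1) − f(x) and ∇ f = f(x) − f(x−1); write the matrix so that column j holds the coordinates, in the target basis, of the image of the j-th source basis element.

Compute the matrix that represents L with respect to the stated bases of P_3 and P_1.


image of 1: 0
image of x: 0
image of x^2: 2
image of x^3: 6x - 6
each image's coordinates form column j of the matrix

the matrix is [[0, 0, 2, -6]; [0, 0, 0, 6]] (rows listed top to bottom)


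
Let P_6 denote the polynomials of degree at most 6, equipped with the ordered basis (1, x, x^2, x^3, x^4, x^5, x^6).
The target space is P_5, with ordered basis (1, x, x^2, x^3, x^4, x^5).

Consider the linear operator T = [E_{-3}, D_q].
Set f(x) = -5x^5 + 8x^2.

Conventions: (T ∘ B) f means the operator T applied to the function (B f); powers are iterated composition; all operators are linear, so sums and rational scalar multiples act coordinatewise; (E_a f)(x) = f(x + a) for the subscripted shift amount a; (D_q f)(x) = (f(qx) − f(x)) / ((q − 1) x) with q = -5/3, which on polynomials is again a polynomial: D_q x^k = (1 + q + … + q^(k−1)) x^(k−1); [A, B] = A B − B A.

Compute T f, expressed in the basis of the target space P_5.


the image equals g(x) = (13520/27)x^3 - (1360/3)x^2 + (11120/3)x - 16

D_q f = -(2105/81)x^4 - (16/3)x
E_{-3} D_q f = -(2105/81)x^4 + (8420/27)x^3 - (4210/3)x^2 + (8404/3)x - 2089
E_{-3} f = -5x^5 + 75x^4 - 450x^3 + 1358x^2 - 2073x + 1287
D_q E_{-3} f = -(2105/81)x^4 - (1700/9)x^3 - 950x^2 - (2716/3)x - 2073
[E_{-3}, D_q] f = (13520/27)x^3 - (1360/3)x^2 + (11120/3)x - 16


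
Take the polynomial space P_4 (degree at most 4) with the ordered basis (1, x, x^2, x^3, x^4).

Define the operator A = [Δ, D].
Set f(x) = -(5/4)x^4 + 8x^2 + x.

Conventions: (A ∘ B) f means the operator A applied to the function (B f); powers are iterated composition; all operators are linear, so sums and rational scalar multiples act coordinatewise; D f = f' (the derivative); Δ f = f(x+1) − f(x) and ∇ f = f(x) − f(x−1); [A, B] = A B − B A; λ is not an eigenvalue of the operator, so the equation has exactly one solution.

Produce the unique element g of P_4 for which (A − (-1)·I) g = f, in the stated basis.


g(x) = -(5/4)x^4 + 8x^2 + x

write g with unknown coordinates in the stated basis and equate coefficients in (A − (-1)·I) g = f
solving from the highest basis element down gives g = -(5/4)x^4 + 8x^2 + x
check: A g = 0
so A g − (-1)·g = -(5/4)x^4 + 8x^2 + x = f ✓


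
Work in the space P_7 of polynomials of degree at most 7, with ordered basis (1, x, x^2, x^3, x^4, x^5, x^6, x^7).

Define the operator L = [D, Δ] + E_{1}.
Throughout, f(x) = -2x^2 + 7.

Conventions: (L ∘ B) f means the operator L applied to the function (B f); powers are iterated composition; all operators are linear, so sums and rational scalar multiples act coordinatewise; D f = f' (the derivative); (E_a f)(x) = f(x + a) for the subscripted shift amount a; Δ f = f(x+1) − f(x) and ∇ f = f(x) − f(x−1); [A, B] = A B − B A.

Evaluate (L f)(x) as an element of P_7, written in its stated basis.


the result is g(x) = -2x^2 - 4x + 5

Δ f = -4x - 2
D Δ f = -4
D f = -4x
Δ D f = -4
[D, Δ] f = 0
E_{1} f = -2x^2 - 4x + 5
([D, Δ] + E_{1}) f = -2x^2 - 4x + 5


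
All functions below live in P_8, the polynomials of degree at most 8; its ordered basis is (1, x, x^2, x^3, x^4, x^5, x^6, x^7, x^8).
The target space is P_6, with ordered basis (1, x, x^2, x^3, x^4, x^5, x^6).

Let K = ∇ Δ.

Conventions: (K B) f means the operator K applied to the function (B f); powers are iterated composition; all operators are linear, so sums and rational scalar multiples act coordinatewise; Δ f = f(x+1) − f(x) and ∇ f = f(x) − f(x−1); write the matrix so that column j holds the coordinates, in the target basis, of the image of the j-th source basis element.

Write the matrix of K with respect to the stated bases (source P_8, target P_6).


image of 1: 0
image of x: 0
image of x^2: 2
image of x^3: 6x
image of x^4: 12x^2 + 2
image of x^5: 20x^3 + 10x
image of x^6: 30x^4 + 30x^2 + 2
image of x^7: 42x^5 + 70x^3 + 14x
image of x^8: 56x^6 + 140x^4 + 56x^2 + 2
each image's coordinates form column j of the matrix

the matrix is [[0, 0, 2, 0, 2, 0, 2, 0, 2]; [0, 0, 0, 6, 0, 10, 0, 14, 0]; [0, 0, 0, 0, 12, 0, 30, 0, 56]; [0, 0, 0, 0, 0, 20, 0, 70, 0]; [0, 0, 0, 0, 0, 0, 30, 0, 140]; [0, 0, 0, 0, 0, 0, 0, 42, 0]; [0, 0, 0, 0, 0, 0, 0, 0, 56]] (rows listed top to bottom)


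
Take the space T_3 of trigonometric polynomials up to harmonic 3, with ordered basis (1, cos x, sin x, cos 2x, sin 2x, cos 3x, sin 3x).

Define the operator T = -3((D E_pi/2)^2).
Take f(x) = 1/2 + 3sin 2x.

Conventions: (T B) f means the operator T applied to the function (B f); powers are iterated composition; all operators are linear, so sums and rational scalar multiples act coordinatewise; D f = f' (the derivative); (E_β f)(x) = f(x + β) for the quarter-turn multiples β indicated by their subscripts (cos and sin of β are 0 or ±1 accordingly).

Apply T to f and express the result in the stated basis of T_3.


the result is g(x) = 36sin 2x

E_pi/2 f = 1/2 - 3sin 2x
D E_pi/2 f = -6cos 2x
E_pi/2 (D E_pi/2) f = 6cos 2x
D E_pi/2 (D E_pi/2) f = -12sin 2x
(-3((D E_pi/2)^2)) f = 36sin 2x


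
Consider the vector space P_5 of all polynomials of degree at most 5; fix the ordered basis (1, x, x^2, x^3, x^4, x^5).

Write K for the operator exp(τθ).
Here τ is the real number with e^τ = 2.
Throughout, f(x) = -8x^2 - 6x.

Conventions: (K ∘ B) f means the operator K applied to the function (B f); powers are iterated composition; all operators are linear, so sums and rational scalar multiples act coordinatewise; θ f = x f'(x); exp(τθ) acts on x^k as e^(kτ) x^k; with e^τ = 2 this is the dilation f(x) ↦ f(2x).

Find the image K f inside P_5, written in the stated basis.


the result is g(x) = -32x^2 - 12x

exp(τθ) x^k = e^(kτ) x^k; with e^τ = 2 this sends x^k to 2^k x^k
x ↦ 2 x
x^2 ↦ 4 x^2
applying this coordinatewise to f: exp(τθ) f = -32x^2 - 12x


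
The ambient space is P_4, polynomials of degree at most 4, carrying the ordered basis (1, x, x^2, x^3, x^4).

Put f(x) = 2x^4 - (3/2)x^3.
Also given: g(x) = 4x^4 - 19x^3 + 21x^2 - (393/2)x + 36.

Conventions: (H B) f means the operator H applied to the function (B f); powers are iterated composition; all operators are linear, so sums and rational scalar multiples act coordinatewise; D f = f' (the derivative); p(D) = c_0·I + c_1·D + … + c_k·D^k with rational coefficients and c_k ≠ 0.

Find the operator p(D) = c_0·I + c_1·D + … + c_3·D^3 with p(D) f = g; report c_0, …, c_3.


D^0 f = 2x^4 - (3/2)x^3
D^1 f = 8x^3 - (9/2)x^2
D^2 f = 24x^2 - 9x
D^3 f = 48x - 9
matching coefficients of g against c_0 f + c_1 Df + … from the top degree down determines the c_i
solution: c_0 = 2, c_1 = -2, c_2 = 1/2, c_3 = -4

p(D) = 2·I − 2·D + (1/2)·D^2 − 4·D^3, i.e. c_0 = 2, c_1 = -2, c_2 = 1/2, c_3 = -4


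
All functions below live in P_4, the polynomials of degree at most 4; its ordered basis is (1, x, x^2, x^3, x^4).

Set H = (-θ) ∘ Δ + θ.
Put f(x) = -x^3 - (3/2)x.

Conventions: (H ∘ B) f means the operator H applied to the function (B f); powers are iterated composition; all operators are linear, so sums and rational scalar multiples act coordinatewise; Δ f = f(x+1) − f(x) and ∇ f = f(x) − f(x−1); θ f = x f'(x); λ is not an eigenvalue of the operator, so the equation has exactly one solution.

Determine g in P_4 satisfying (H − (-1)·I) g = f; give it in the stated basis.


write g with unknown coordinates in the stated basis and equate coefficients in (H − (-1)·I) g = f
solving from the highest basis element down gives g = -(1/4)x^3 - (1/2)x^2 - (13/8)x
check: H g = -(3/4)x^3 + (1/2)x^2 + (1/8)x
so H g − (-1)·g = -x^3 - (3/2)x = f ✓

g(x) = -(1/4)x^3 - (1/2)x^2 - (13/8)x


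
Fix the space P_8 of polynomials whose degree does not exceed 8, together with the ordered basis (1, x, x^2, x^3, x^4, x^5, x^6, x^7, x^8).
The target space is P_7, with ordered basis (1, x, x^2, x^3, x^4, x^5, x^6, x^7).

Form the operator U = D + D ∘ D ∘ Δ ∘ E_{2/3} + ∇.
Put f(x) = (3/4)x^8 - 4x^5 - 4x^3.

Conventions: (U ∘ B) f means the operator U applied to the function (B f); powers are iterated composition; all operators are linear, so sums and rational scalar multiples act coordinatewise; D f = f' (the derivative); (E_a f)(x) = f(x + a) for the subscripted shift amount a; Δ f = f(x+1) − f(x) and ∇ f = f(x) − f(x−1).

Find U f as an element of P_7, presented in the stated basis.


the result is g(x) = 12x^7 - 21x^6 + 294x^5 + (2755/2)x^4 + 3722x^3 + (13235/3)x^2 + (24170/9)x + 55847/108

D f = 6x^7 - 20x^4 - 12x^2
E_{2/3} f = (3/4)x^8 + 4x^7 + (28/3)x^6 + (76/9)x^5 - (80/27)x^4 - (1316/81)x^3 - (4376/243)x^2 - (6512/729)x - 3680/2187
Δ E_{2/3} f = 6x^7 + 49x^6 + 182x^5 + (6745/18)x^4 + (11914/27)x^3 + (7099/27)x^2 + (8654/243)x - 68885/2916
D (Δ ∘ E_{2/3}) f = 42x^6 + 294x^5 + 910x^4 + (13490/9)x^3 + (11914/9)x^2 + (14198/27)x + 8654/243
D D (Δ ∘ E_{2/3}) f = 252x^5 + 1470x^4 + 3640x^3 + (13490/3)x^2 + (23828/9)x + 14198/27
∇ f = 6x^7 - 21x^6 + 42x^5 - (145/2)x^4 + 82x^3 - 73x^2 + 38x - 35/4
(D + D ∘ D ∘ Δ ∘ E_{2/3} + ∇) f = 12x^7 - 21x^6 + 294x^5 + (2755/2)x^4 + 3722x^3 + (13235/3)x^2 + (24170/9)x + 55847/108


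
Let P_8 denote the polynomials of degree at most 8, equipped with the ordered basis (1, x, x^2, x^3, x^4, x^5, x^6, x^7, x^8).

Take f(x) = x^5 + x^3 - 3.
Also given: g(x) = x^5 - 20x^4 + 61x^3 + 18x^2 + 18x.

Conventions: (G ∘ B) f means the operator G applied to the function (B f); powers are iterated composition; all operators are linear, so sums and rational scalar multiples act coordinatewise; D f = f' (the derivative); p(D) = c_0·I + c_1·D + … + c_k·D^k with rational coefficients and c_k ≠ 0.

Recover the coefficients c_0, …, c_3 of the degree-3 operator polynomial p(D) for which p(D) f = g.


D^0 f = x^5 + x^3 - 3
D^1 f = 5x^4 + 3x^2
D^2 f = 20x^3 + 6x
D^3 f = 60x^2 + 6
matching coefficients of g against c_0 f + c_1 Df + … from the top degree down determines the c_i
solution: c_0 = 1, c_1 = -4, c_2 = 3, c_3 = 1/2

c_0 = 1, c_1 = -4, c_2 = 3, c_3 = 1/2


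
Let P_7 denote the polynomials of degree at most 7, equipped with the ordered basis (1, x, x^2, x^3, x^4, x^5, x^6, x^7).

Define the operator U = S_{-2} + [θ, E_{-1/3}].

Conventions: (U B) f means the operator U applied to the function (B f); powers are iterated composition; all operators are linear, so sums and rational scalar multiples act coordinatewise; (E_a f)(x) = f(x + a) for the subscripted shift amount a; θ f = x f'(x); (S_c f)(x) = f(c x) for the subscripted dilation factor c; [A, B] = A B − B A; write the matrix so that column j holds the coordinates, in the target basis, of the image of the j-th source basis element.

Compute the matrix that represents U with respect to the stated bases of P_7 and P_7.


the matrix is [[1, 1/3, -2/9, 1/9, -4/81, 5/243, -2/243, 7/2187]; [0, -2, 2/3, -2/3, 4/9, -20/81, 10/81, -14/243]; [0, 0, 4, 1, -4/3, 10/9, -20/27, 35/81]; [0, 0, 0, -8, 4/3, -20/9, 20/9, -140/81]; [0, 0, 0, 0, 16, 5/3, -10/3, 35/9]; [0, 0, 0, 0, 0, -32, 2, -14/3]; [0, 0, 0, 0, 0, 0, 64, 7/3]; [0, 0, 0, 0, 0, 0, 0, -128]] (rows listed top to bottom)

image of 1: 1
image of x: -2x + 1/3
image of x^2: 4x^2 + (2/3)x - 2/9
image of x^3: -8x^3 + x^2 - (2/3)x + 1/9
image of x^4: 16x^4 + (4/3)x^3 - (4/3)x^2 + (4/9)x - 4/81
image of x^5: -32x^5 + (5/3)x^4 - (20/9)x^3 + (10/9)x^2 - (20/81)x + 5/243
image of x^6: 64x^6 + 2x^5 - (10/3)x^4 + (20/9)x^3 - (20/27)x^2 + (10/81)x - 2/243
image of x^7: -128x^7 + (7/3)x^6 - (14/3)x^5 + (35/9)x^4 - (140/81)x^3 + (35/81)x^2 - (14/243)x + 7/2187
each image's coordinates form column j of the matrix


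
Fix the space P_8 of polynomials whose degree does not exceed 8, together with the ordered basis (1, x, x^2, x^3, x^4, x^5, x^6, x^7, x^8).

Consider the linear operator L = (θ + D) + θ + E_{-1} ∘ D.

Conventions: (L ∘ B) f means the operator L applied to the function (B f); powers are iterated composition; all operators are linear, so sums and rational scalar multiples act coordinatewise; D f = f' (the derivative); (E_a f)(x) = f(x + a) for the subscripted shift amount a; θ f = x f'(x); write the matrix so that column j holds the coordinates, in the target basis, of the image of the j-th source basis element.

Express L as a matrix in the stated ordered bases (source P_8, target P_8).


image of 1: 0
image of x: 2x + 2
image of x^2: 4x^2 + 4x - 2
image of x^3: 6x^3 + 6x^2 - 6x + 3
image of x^4: 8x^4 + 8x^3 - 12x^2 + 12x - 4
image of x^5: 10x^5 + 10x^4 - 20x^3 + 30x^2 - 20x + 5
image of x^6: 12x^6 + 12x^5 - 30x^4 + 60x^3 - 60x^2 + 30x - 6
image of x^7: 14x^7 + 14x^6 - 42x^5 + 105x^4 - 140x^3 + 105x^2 - 42x + 7
image of x^8: 16x^8 + 16x^7 - 56x^6 + 168x^5 - 280x^4 + 280x^3 - 168x^2 + 56x - 8
each image's coordinates form column j of the matrix

the matrix is [[0, 2, -2, 3, -4, 5, -6, 7, -8]; [0, 2, 4, -6, 12, -20, 30, -42, 56]; [0, 0, 4, 6, -12, 30, -60, 105, -168]; [0, 0, 0, 6, 8, -20, 60, -140, 280]; [0, 0, 0, 0, 8, 10, -30, 105, -280]; [0, 0, 0, 0, 0, 10, 12, -42, 168]; [0, 0, 0, 0, 0, 0, 12, 14, -56]; [0, 0, 0, 0, 0, 0, 0, 14, 16]; [0, 0, 0, 0, 0, 0, 0, 0, 16]] (rows listed top to bottom)


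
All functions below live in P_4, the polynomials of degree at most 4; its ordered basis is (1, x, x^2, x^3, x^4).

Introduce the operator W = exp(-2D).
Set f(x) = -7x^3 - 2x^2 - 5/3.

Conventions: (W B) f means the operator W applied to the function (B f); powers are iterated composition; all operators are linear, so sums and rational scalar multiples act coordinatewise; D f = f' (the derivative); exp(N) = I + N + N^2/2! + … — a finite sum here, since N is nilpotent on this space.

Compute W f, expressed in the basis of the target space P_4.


the result is g(x) = -7x^3 + 40x^2 - 76x + 139/3

order-1 term: 42x^2 + 8x
order-2 term: -84x - 8
order-3 term: 56
the series for exp(-2D) f terminates at order 3
exp(-2D) f = -7x^3 + 40x^2 - 76x + 139/3


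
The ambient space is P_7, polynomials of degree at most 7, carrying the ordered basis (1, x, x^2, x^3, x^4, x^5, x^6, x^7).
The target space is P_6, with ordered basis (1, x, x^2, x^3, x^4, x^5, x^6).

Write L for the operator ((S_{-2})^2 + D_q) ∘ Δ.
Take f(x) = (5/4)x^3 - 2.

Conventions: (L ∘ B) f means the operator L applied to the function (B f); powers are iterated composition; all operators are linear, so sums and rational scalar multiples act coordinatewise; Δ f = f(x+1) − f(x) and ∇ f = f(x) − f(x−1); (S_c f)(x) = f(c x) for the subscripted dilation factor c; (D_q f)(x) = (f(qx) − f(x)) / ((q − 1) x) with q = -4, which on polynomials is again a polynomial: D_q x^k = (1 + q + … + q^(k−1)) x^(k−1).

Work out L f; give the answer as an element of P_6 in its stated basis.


g(x) = 60x^2 + (15/4)x + 5

Δ f = (15/4)x^2 + (15/4)x + 5/4
S_{-2} Δ f = 15x^2 - (15/2)x + 5/4
S_{-2} S_{-2} Δ f = 60x^2 + 15x + 5/4
D_q Δ f = -(45/4)x + 15/4
((S_{-2})^2 + D_q) Δ f = 60x^2 + (15/4)x + 5


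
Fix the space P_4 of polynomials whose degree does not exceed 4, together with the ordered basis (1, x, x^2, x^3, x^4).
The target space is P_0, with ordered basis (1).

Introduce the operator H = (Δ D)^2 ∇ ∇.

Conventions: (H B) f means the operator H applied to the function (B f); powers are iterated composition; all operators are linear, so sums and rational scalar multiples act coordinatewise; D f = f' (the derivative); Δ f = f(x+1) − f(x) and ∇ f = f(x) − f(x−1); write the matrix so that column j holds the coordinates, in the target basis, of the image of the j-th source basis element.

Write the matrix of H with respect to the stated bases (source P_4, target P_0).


image of 1: 0
image of x: 0
image of x^2: 0
image of x^3: 0
image of x^4: 0
each image's coordinates form column j of the matrix

the matrix is [[0, 0, 0, 0, 0]] (rows listed top to bottom)


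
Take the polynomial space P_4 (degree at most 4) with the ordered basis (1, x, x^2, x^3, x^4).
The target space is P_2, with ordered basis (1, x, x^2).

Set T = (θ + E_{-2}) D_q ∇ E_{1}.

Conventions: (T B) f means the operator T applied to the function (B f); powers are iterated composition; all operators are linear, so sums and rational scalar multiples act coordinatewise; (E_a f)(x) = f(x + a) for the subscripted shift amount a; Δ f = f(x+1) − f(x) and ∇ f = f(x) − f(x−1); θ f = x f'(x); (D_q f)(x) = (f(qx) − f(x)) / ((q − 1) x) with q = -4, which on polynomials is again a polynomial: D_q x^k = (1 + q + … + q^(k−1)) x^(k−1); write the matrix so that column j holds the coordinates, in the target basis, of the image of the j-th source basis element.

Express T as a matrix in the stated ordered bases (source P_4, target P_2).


the matrix is [[0, 0, 2, 21, 248]; [0, 0, 0, -18, -244]; [0, 0, 0, 0, 156]] (rows listed top to bottom)

image of 1: 0
image of x: 0
image of x^2: 2
image of x^3: -18x + 21
image of x^4: 156x^2 - 244x + 248
each image's coordinates form column j of the matrix


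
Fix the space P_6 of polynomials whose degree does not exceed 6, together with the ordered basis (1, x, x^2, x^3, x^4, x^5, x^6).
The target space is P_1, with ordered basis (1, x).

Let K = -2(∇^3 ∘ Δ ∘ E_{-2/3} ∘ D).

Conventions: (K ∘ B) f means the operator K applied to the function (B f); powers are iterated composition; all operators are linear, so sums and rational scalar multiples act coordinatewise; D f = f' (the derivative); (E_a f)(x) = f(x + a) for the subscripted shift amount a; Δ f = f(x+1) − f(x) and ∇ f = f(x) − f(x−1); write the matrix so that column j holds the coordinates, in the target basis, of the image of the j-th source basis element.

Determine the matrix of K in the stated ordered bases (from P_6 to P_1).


the matrix is [[0, 0, 0, 0, 0, -240, 2400]; [0, 0, 0, 0, 0, 0, -1440]] (rows listed top to bottom)

image of 1: 0
image of x: 0
image of x^2: 0
image of x^3: 0
image of x^4: 0
image of x^5: -240
image of x^6: -1440x + 2400
each image's coordinates form column j of the matrix


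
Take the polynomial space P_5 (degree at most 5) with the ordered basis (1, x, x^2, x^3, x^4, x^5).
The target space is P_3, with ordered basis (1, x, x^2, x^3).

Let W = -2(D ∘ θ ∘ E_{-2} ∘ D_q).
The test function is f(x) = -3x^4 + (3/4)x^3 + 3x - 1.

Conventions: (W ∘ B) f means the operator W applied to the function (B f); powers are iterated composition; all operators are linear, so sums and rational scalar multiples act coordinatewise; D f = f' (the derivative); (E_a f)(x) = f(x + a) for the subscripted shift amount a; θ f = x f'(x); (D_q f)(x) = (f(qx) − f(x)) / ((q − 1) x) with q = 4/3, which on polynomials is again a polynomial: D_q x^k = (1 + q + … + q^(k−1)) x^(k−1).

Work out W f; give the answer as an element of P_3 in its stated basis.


D_q f = -(175/9)x^3 + (37/12)x^2 + 3
E_{-2} D_q f = -(175/9)x^3 + (479/4)x^2 - (737/3)x + 1538/9
θ E_{-2} D_q f = -(175/3)x^3 + (479/2)x^2 - (737/3)x
D (θ ∘ E_{-2} ∘ D_q) f = -175x^2 + 479x - 737/3
(-2(D ∘ θ ∘ E_{-2} ∘ D_q)) f = 350x^2 - 958x + 1474/3

the result is g(x) = 350x^2 - 958x + 1474/3


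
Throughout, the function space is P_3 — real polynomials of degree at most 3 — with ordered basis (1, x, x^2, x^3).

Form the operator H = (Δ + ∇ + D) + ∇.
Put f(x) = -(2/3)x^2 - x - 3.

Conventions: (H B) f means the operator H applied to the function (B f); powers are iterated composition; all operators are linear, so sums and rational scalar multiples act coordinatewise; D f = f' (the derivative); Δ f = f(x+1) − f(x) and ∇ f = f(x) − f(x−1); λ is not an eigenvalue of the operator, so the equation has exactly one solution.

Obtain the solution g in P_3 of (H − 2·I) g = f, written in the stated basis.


g(x) = (1/3)x^2 + (11/6)x + 5

write g with unknown coordinates in the stated basis and equate coefficients in (H − 2·I) g = f
solving from the highest basis element down gives g = (1/3)x^2 + (11/6)x + 5
check: H g = (8/3)x + 7
so H g − 2·g = -(2/3)x^2 - x - 3 = f ✓


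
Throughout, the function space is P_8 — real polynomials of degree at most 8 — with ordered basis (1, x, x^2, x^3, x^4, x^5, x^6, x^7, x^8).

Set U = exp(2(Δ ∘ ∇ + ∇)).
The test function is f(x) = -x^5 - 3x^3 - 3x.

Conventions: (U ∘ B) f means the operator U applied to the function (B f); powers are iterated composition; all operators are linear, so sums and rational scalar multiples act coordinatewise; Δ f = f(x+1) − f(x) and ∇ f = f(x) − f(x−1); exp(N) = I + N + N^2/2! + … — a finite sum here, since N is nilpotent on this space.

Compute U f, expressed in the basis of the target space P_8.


the result is g(x) = -x^5 - 10x^4 - 63x^3 - 238x^2 - 527x - 526

order-1 term: -10x^4 - 20x^3 - 38x^2 - 28x - 14
order-2 term: -40x^3 - 120x^2 - 176x - 96
order-3 term: -80x^2 - 240x - 224
order-4 term: -80x - 160
order-5 term: -32
the series for exp(2(Δ ∘ ∇ + ∇)) f terminates at order 5
exp(2(Δ ∘ ∇ + ∇)) f = -x^5 - 10x^4 - 63x^3 - 238x^2 - 527x - 526


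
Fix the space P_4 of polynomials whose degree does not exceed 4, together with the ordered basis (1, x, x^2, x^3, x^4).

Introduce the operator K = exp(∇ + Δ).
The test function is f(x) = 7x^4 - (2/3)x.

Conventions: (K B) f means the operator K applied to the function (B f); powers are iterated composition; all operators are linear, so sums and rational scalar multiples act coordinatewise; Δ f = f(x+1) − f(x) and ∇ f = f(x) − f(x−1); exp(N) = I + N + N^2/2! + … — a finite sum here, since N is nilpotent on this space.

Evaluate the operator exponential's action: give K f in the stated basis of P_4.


order-1 term: 56x^3 + 56x - 4/3
order-2 term: 168x^2 + 112
order-3 term: 224x
order-4 term: 112
the series for exp(∇ + Δ) f terminates at order 4
exp(∇ + Δ) f = 7x^4 + 56x^3 + 168x^2 + (838/3)x + 668/3

the result is g(x) = 7x^4 + 56x^3 + 168x^2 + (838/3)x + 668/3


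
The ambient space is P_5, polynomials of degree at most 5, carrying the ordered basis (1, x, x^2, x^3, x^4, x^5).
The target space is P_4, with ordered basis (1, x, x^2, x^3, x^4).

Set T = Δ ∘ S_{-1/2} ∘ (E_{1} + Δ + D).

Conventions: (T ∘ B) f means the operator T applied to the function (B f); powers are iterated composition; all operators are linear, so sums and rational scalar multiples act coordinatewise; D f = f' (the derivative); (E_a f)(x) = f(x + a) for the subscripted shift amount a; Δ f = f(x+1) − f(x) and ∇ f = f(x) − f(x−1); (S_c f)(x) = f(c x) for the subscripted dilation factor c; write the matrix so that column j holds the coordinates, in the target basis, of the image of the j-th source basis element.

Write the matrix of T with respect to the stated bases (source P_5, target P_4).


image of 1: 0
image of x: -1/2
image of x^2: (1/2)x - 11/4
image of x^3: -(3/8)x^2 + (33/8)x - 7/8
image of x^4: (1/4)x^3 - (33/8)x^2 + (7/4)x - 39/16
image of x^5: -(5/32)x^4 + (55/16)x^3 - (35/16)x^2 + (195/32)x - 51/32
each image's coordinates form column j of the matrix

the matrix is [[0, -1/2, -11/4, -7/8, -39/16, -51/32]; [0, 0, 1/2, 33/8, 7/4, 195/32]; [0, 0, 0, -3/8, -33/8, -35/16]; [0, 0, 0, 0, 1/4, 55/16]; [0, 0, 0, 0, 0, -5/32]] (rows listed top to bottom)


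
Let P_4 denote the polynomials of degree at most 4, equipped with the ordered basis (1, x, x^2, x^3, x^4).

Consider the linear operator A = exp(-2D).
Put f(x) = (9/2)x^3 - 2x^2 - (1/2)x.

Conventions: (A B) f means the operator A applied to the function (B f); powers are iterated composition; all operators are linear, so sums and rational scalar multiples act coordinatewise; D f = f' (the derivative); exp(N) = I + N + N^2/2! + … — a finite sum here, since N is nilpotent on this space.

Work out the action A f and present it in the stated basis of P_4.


the image equals g(x) = (9/2)x^3 - 29x^2 + (123/2)x - 43

order-1 term: -27x^2 + 8x + 1
order-2 term: 54x - 8
order-3 term: -36
the series for exp(-2D) f terminates at order 3
exp(-2D) f = (9/2)x^3 - 29x^2 + (123/2)x - 43


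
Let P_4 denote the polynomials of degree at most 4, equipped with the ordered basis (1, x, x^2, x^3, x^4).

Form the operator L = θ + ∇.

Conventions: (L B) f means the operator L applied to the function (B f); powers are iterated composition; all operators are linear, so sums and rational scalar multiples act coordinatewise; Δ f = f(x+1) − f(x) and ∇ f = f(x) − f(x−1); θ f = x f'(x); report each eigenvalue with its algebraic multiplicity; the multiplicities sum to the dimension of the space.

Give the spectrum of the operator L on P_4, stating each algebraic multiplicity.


image of 1: 0
image of x: x + 1
image of x^2: 2x^2 + 2x - 1
image of x^3: 3x^3 + 3x^2 - 3x + 1
image of x^4: 4x^4 + 4x^3 - 6x^2 + 4x - 1
the matrix is upper triangular; its diagonal is (0, 1, 2, 3, 4)
for a triangular matrix the eigenvalues are the diagonal entries, with algebraic multiplicity their repetition count

λ = 0 (multiplicity 1), λ = 1 (multiplicity 1), λ = 2 (multiplicity 1), λ = 3 (multiplicity 1), λ = 4 (multiplicity 1)
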